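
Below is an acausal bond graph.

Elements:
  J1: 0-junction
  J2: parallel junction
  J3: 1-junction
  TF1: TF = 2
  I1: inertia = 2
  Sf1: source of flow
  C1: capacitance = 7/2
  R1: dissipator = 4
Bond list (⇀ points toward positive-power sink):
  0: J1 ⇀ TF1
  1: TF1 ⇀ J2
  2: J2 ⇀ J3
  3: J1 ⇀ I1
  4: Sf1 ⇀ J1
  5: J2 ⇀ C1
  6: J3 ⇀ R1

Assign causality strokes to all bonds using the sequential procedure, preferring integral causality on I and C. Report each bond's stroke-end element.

b4 |Sf1  (Sf1 (Sf) sets flow on bond)
b3 |I1  (prefer integral on I1)
b0 |J1  (only one effort-in slot at J1)
b1 |TF1  (TF1 one-in-one-out from 0)
b5 |J2  (C1 outputs effort q/C1)
b2 |J3  (common-e at J2 fixed by 5)
b6 |R1  (only one flow-in slot at J3)

bond 0 stroke→J1
bond 1 stroke→TF1
bond 2 stroke→J3
bond 3 stroke→I1
bond 4 stroke→Sf1
bond 5 stroke→J2
bond 6 stroke→R1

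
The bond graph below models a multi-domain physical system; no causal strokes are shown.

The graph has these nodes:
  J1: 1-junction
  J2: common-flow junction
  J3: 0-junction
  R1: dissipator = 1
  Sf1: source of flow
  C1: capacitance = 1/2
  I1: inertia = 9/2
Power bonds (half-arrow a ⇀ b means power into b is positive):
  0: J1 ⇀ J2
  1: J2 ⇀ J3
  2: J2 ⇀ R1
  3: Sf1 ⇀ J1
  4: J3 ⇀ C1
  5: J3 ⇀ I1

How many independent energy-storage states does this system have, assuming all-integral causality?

2  (C1, I1 all integral)

β3 |Sf1  (Sf1: flow source, stroke at near end)
β0 |J1  (J1 flow already set via bond 3)
β1 |J2  (1-jn J2 has f-setter on 0)
β2 |J2  (J2: bond 0 brought flow, rest push out)
β4 |J3  (prefer integral on C1)
β5 |I1  (common-e at J3 fixed by 4)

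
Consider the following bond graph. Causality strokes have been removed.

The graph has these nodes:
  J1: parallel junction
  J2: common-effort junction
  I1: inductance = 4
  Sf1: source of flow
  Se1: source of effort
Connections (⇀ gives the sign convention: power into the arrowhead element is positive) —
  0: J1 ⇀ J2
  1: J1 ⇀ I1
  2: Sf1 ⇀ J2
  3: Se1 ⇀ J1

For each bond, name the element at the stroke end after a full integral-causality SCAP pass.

bond 2 →Sf1  (Sf1 (Sf) sets flow on bond)
bond 3 →J1  (Se1 fixes effort; stroke away)
bond 0 →J2  (common-e at J1 fixed by 3)
bond 1 →I1  (0-jn J1 has e-setter on 3)

b0 |J2
b1 |I1
b2 |Sf1
b3 |J1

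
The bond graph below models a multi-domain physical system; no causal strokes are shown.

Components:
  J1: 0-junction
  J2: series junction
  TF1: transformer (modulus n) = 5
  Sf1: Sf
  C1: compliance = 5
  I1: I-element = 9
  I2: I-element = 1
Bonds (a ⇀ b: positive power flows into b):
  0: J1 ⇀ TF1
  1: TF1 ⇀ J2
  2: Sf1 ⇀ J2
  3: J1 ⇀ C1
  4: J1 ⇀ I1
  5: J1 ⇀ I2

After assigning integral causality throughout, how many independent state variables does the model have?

3  (C1, I1, I2 all integral)

β2 →Sf1  (Sf1: flow source, stroke at near end)
β1 →J2  (J2: bond 2 brought flow, rest push out)
β0 →TF1  (TF1: transformer flips bond 1)
β3 →J1  (prefer integral on C1)
β4 →I1  (common-e at J1 fixed by 3)
β5 →I2  (common-e at J1 fixed by 3)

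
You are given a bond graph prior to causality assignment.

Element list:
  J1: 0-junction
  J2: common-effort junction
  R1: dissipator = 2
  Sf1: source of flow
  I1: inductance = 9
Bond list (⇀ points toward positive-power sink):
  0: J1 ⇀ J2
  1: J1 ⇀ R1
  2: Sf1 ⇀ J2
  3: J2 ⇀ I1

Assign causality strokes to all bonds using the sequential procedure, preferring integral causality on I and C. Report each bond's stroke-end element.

β0 stroke at J2
β1 stroke at J1
β2 stroke at Sf1
β3 stroke at I1

b2 stroke→Sf1  (Sf1 fixes flow; stroke at Sf1)
b3 stroke→I1  (I1 outputs flow p/I1)
b0 stroke→J2  (closing 0-jn rule on J2)
b1 stroke→J1  (J1: last free bond brings effort in)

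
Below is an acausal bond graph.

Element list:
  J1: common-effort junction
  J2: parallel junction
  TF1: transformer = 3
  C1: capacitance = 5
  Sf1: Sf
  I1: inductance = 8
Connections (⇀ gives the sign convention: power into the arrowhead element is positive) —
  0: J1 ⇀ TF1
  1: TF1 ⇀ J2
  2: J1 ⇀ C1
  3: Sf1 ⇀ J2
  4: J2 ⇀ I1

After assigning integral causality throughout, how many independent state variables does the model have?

b3 →Sf1  (source Sf1 imposes f)
b2 →J1  (C1 integral (e out))
b0 →TF1  (J1 effort already set via bond 2)
b1 →J2  (TF TF1: opposite of bond 0)
b4 →I1  (0-jn J2 has e-setter on 1)

2  (C1, I1 all integral)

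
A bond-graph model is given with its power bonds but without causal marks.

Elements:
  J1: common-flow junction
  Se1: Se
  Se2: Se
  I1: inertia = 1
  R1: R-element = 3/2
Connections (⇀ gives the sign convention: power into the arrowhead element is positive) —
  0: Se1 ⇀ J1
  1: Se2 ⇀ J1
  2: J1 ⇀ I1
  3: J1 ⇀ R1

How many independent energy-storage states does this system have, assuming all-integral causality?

1  (I1 all integral)

β0 →J1  (Se1 fixes effort; stroke away)
β1 →J1  (source Se2 imposes e)
β2 →I1  (I1: I, integral causality)
β3 →J1  (1-jn J1 has f-setter on 2)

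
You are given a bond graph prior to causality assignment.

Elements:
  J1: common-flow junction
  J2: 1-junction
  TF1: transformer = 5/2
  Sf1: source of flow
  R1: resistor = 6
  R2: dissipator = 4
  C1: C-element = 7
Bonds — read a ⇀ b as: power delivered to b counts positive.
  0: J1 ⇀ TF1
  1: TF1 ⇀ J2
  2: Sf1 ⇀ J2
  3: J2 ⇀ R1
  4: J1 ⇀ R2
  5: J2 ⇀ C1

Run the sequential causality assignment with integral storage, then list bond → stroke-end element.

#0 |TF1
#1 |J2
#2 |Sf1
#3 |J2
#4 |J1
#5 |J2

bond 2 stroke→Sf1  (Sf1 (Sf) sets flow on bond)
bond 1 stroke→J2  (J2 flow already set via bond 2)
bond 3 stroke→J2  (1-jn J2 has f-setter on 2)
bond 5 stroke→J2  (common-f at J2 fixed by 2)
bond 0 stroke→TF1  (TF1: transformer flips bond 1)
bond 4 stroke→J1  (common-f at J1 fixed by 0)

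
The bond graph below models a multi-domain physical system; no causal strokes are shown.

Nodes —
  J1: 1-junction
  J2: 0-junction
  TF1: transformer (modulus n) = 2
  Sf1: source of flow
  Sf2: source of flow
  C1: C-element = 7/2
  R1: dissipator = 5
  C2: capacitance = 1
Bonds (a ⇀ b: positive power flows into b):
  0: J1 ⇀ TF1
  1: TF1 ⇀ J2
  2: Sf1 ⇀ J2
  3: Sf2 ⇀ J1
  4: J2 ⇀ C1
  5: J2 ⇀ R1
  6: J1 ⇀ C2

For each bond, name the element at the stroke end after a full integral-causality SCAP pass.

b0 stroke→J1
b1 stroke→TF1
b2 stroke→Sf1
b3 stroke→Sf2
b4 stroke→J2
b5 stroke→R1
b6 stroke→J1

b2 stroke at Sf1  (Sf1: flow source, stroke at near end)
b3 stroke at Sf2  (source Sf2 imposes f)
b0 stroke at J1  (common-f at J1 fixed by 3)
b6 stroke at J1  (J1: bond 3 brought flow, rest push out)
b1 stroke at TF1  (TF TF1: opposite of bond 0)
b4 stroke at J2  (prefer integral on C1)
b5 stroke at R1  (J2 effort already set via bond 4)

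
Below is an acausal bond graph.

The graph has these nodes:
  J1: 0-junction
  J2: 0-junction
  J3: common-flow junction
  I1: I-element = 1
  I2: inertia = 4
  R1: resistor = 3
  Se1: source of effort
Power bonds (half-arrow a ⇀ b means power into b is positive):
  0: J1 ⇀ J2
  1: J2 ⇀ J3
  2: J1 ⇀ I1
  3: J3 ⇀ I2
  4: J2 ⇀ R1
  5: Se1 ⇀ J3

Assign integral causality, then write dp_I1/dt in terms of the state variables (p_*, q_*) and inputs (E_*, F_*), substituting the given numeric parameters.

β5 →J3  (Se1: effort source, stroke at far end)
β2 →I1  (I1 outputs flow p/I1)
β0 →J1  (J1 needs exactly one e-in)
β3 →I2  (I2 outputs flow p/I2)
β1 →J3  (J3 flow already set via bond 3)
β4 →J2  (J2 needs exactly one e-in)

dp_I1/dt = -3*p_I1 - 3*p_I2/4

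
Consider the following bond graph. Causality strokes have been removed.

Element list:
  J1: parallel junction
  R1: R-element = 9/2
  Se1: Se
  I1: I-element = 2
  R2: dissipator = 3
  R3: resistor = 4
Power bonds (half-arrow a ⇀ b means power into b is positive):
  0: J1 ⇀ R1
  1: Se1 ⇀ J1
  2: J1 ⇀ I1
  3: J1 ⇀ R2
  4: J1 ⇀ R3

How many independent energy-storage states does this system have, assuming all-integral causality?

β1 |J1  (Se1 (Se) sets effort on bond)
β0 |R1  (J1 effort already set via bond 1)
β2 |I1  (0-jn J1 has e-setter on 1)
β3 |R2  (J1 effort already set via bond 1)
β4 |R3  (0-jn J1 has e-setter on 1)

1  (I1 all integral)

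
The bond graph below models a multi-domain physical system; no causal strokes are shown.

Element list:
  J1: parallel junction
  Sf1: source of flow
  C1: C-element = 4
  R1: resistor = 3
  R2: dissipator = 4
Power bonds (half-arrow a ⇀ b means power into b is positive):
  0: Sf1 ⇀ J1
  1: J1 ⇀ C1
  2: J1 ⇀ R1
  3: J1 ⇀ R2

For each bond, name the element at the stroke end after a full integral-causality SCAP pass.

β0 |Sf1
β1 |J1
β2 |R1
β3 |R2

#0 |Sf1  (Sf1 (Sf) sets flow on bond)
#1 |J1  (prefer integral on C1)
#2 |R1  (common-e at J1 fixed by 1)
#3 |R2  (common-e at J1 fixed by 1)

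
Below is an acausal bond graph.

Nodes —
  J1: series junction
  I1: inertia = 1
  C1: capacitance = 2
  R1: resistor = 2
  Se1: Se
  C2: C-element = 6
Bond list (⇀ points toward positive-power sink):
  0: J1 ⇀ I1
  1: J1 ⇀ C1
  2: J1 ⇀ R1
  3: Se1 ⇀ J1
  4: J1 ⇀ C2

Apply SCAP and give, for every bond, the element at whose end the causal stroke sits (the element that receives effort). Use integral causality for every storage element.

#3 stroke at J1  (Se1: effort source, stroke at far end)
#0 stroke at I1  (prefer integral on I1)
#1 stroke at J1  (common-f at J1 fixed by 0)
#2 stroke at J1  (common-f at J1 fixed by 0)
#4 stroke at J1  (J1 flow already set via bond 0)

β0 →I1
β1 →J1
β2 →J1
β3 →J1
β4 →J1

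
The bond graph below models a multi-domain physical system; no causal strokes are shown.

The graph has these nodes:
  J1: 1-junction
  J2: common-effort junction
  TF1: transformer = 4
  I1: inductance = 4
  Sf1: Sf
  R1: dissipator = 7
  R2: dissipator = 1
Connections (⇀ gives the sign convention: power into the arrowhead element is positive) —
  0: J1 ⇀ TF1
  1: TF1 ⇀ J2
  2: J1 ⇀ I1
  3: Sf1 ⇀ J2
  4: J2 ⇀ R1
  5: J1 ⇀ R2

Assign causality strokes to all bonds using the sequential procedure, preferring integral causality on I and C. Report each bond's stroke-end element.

bond 3 stroke at Sf1  (Sf1 (Sf) sets flow on bond)
bond 2 stroke at I1  (I1 outputs flow p/I1)
bond 0 stroke at J1  (J1 flow already set via bond 2)
bond 5 stroke at J1  (J1 flow already set via bond 2)
bond 1 stroke at TF1  (TF1: transformer flips bond 0)
bond 4 stroke at J2  (J2 needs exactly one e-in)

#0 →J1
#1 →TF1
#2 →I1
#3 →Sf1
#4 →J2
#5 →J1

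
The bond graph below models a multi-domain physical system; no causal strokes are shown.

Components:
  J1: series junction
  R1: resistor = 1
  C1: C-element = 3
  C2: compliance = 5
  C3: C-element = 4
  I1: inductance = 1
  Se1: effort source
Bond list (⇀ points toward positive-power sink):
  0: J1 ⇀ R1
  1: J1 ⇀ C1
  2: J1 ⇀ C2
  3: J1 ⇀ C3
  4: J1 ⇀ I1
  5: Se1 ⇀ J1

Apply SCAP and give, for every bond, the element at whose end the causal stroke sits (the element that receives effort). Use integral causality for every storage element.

bond 0 |J1
bond 1 |J1
bond 2 |J1
bond 3 |J1
bond 4 |I1
bond 5 |J1

bond 5 stroke→J1  (Se1 (Se) sets effort on bond)
bond 1 stroke→J1  (C1: C, integral causality)
bond 2 stroke→J1  (prefer integral on C2)
bond 3 stroke→J1  (prefer integral on C3)
bond 4 stroke→I1  (I1: I, integral causality)
bond 0 stroke→J1  (1-jn J1 has f-setter on 4)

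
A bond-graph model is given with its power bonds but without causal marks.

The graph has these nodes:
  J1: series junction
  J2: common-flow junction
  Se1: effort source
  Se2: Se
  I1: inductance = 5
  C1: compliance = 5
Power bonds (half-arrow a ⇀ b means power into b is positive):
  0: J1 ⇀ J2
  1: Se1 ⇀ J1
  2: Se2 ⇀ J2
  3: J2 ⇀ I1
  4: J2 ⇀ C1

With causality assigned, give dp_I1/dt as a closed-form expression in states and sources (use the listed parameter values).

dp_I1/dt = E_Se1 + E_Se2 - q_C1/5

b1 stroke→J1  (Se1: effort source, stroke at far end)
b2 stroke→J2  (Se2: effort source, stroke at far end)
b0 stroke→J2  (closing 1-jn rule on J1)
b3 stroke→I1  (prefer integral on I1)
b4 stroke→J2  (1-jn J2 has f-setter on 3)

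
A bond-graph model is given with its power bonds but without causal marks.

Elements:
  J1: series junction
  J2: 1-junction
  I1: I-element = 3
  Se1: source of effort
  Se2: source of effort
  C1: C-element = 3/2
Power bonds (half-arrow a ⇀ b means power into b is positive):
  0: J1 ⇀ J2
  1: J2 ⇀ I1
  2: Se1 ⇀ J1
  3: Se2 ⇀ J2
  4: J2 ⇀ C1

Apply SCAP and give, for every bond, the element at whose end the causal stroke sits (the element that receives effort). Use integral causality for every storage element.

#0 |J2
#1 |I1
#2 |J1
#3 |J2
#4 |J2

β2 →J1  (Se1 (Se) sets effort on bond)
β3 →J2  (source Se2 imposes e)
β0 →J2  (closing 1-jn rule on J1)
β1 →I1  (I1 integral (f out))
β4 →J2  (1-jn J2 has f-setter on 1)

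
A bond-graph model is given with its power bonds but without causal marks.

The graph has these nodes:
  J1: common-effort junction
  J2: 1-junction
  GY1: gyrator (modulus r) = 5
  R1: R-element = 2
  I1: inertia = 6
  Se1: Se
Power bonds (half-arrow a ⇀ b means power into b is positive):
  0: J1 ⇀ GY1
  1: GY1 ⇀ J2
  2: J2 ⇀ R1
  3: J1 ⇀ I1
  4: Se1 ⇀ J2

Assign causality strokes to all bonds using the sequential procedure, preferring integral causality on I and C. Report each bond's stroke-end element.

b0 |J1
b1 |J2
b2 |R1
b3 |I1
b4 |J2

#4 stroke→J2  (Se1 (Se) sets effort on bond)
#3 stroke→I1  (I1 integral (f out))
#0 stroke→J1  (only one effort-in slot at J1)
#1 stroke→J2  (GY GY1: same side as bond 0)
#2 stroke→R1  (only one flow-in slot at J2)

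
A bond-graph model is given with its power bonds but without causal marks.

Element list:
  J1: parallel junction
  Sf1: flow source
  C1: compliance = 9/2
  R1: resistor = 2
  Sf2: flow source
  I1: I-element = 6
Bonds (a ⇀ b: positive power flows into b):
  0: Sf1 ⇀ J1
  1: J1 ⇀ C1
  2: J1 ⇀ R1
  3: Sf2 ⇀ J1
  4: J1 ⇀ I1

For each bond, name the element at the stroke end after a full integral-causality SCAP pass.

bond 0 stroke→Sf1
bond 1 stroke→J1
bond 2 stroke→R1
bond 3 stroke→Sf2
bond 4 stroke→I1

b0 stroke→Sf1  (Sf1 (Sf) sets flow on bond)
b3 stroke→Sf2  (source Sf2 imposes f)
b1 stroke→J1  (C1: C, integral causality)
b2 stroke→R1  (J1 effort already set via bond 1)
b4 stroke→I1  (J1: bond 1 brought effort, rest push out)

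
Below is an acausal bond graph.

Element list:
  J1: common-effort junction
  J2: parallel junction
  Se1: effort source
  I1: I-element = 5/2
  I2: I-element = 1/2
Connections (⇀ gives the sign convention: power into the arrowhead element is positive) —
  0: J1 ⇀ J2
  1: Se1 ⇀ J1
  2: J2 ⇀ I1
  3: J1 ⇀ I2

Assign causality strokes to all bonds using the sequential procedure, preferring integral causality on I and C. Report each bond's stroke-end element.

β1 stroke→J1  (Se1: effort source, stroke at far end)
β0 stroke→J2  (common-e at J1 fixed by 1)
β3 stroke→I2  (J1 effort already set via bond 1)
β2 stroke→I1  (J2: bond 0 brought effort, rest push out)

b0 stroke→J2
b1 stroke→J1
b2 stroke→I1
b3 stroke→I2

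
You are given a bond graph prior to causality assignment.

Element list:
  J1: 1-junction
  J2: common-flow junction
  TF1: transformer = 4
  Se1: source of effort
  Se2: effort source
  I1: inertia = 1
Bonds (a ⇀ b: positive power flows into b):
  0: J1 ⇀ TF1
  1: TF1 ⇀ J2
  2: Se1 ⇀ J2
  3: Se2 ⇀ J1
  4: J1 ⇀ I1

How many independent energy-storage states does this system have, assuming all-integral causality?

1  (I1 all integral)

b2 |J2  (Se1 fixes effort; stroke away)
b3 |J1  (Se2 (Se) sets effort on bond)
b1 |TF1  (only one flow-in slot at J2)
b0 |J1  (TF1: transformer flips bond 1)
b4 |I1  (J1 needs exactly one f-in)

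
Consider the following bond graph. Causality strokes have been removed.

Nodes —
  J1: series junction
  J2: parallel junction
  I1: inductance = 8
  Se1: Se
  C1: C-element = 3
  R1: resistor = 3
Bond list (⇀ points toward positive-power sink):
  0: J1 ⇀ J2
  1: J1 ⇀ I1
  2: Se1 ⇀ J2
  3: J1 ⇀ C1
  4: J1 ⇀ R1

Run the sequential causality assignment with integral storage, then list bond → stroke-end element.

β2 stroke at J2  (Se1: effort source, stroke at far end)
β0 stroke at J1  (J2: bond 2 brought effort, rest push out)
β1 stroke at I1  (I1 integral (f out))
β3 stroke at J1  (common-f at J1 fixed by 1)
β4 stroke at J1  (J1: bond 1 brought flow, rest push out)

#0 stroke at J1
#1 stroke at I1
#2 stroke at J2
#3 stroke at J1
#4 stroke at J1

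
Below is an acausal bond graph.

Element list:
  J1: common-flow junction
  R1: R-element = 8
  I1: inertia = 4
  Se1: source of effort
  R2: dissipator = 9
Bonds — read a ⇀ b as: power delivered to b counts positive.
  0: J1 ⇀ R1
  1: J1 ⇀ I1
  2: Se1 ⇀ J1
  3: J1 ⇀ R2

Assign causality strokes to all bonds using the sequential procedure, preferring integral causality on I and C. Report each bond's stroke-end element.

b2 stroke at J1  (Se1 fixes effort; stroke away)
b1 stroke at I1  (I1 integral (f out))
b0 stroke at J1  (J1: bond 1 brought flow, rest push out)
b3 stroke at J1  (J1: bond 1 brought flow, rest push out)

bond 0 |J1
bond 1 |I1
bond 2 |J1
bond 3 |J1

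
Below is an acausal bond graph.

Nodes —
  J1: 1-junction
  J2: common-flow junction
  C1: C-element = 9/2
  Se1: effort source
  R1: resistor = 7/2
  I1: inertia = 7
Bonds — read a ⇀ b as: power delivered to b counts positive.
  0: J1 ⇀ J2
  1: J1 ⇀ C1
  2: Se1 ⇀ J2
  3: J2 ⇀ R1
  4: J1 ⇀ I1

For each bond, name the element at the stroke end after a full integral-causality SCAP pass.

b2 →J2  (Se1 (Se) sets effort on bond)
b1 →J1  (C1: C, integral causality)
b4 →I1  (I1: I, integral causality)
b0 →J1  (common-f at J1 fixed by 4)
b3 →J2  (common-f at J2 fixed by 0)

b0 stroke→J1
b1 stroke→J1
b2 stroke→J2
b3 stroke→J2
b4 stroke→I1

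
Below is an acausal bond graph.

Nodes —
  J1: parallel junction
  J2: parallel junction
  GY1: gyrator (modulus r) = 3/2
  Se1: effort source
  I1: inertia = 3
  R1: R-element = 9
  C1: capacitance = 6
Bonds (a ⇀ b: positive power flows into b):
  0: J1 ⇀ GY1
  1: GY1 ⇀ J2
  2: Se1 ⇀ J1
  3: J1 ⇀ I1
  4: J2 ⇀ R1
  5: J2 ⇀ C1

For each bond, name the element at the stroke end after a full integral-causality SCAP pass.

bond 2 |J1  (Se1 fixes effort; stroke away)
bond 0 |GY1  (J1 effort already set via bond 2)
bond 3 |I1  (common-e at J1 fixed by 2)
bond 1 |GY1  (GY GY1: same side as bond 0)
bond 5 |J2  (C1 integral (e out))
bond 4 |R1  (0-jn J2 has e-setter on 5)

β0 |GY1
β1 |GY1
β2 |J1
β3 |I1
β4 |R1
β5 |J2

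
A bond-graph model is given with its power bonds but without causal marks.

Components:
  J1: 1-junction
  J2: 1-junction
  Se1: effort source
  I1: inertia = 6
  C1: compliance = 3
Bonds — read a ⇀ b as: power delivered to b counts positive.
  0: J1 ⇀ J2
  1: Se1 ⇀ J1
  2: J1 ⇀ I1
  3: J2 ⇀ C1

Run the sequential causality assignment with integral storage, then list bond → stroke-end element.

b1 |J1  (Se1: effort source, stroke at far end)
b2 |I1  (prefer integral on I1)
b0 |J1  (common-f at J1 fixed by 2)
b3 |J2  (J2: bond 0 brought flow, rest push out)

b0 stroke at J1
b1 stroke at J1
b2 stroke at I1
b3 stroke at J2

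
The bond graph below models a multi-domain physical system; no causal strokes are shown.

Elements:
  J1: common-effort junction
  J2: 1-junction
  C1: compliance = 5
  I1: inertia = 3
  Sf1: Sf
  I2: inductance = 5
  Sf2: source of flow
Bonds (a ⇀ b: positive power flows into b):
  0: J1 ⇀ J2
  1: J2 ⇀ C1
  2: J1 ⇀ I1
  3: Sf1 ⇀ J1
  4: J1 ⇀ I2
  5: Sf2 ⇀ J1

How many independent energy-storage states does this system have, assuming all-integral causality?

bond 3 |Sf1  (Sf1 (Sf) sets flow on bond)
bond 5 |Sf2  (source Sf2 imposes f)
bond 1 |J2  (C1 outputs effort q/C1)
bond 0 |J1  (J2: last free bond brings flow in)
bond 2 |I1  (common-e at J1 fixed by 0)
bond 4 |I2  (J1 effort already set via bond 0)

3  (C1, I1, I2 all integral)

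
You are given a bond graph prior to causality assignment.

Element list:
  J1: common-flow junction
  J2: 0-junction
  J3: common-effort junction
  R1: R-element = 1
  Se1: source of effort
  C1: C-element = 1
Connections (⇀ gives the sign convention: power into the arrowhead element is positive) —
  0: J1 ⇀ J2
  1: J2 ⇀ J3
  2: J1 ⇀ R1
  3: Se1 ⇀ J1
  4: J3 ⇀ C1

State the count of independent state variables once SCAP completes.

1  (C1 all integral)

b3 →J1  (Se1: effort source, stroke at far end)
b4 →J3  (C1 outputs effort q/C1)
b1 →J2  (0-jn J3 has e-setter on 4)
b0 →J1  (common-e at J2 fixed by 1)
b2 →R1  (only one flow-in slot at J1)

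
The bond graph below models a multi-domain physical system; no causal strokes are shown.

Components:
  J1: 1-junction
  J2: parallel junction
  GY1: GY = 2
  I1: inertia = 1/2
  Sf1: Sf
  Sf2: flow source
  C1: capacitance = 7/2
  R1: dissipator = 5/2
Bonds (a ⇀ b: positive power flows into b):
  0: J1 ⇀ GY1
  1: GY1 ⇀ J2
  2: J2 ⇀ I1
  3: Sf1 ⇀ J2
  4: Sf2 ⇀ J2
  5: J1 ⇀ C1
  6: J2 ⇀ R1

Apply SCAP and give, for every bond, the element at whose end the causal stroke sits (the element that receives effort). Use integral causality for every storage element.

β3 |Sf1  (Sf1: flow source, stroke at near end)
β4 |Sf2  (Sf2 (Sf) sets flow on bond)
β2 |I1  (I1: I, integral causality)
β5 |J1  (C1: C, integral causality)
β0 |GY1  (J1 needs exactly one f-in)
β1 |GY1  (GY1 both-in/both-out from 0)
β6 |J2  (closing 0-jn rule on J2)

β0 |GY1
β1 |GY1
β2 |I1
β3 |Sf1
β4 |Sf2
β5 |J1
β6 |J2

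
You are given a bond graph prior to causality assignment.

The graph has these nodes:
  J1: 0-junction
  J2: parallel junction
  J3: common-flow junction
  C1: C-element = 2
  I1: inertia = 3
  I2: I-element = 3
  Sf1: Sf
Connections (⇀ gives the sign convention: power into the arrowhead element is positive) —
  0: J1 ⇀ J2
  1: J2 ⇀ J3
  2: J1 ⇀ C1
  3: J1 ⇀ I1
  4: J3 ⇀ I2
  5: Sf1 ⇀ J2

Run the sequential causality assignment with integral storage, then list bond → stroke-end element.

bond 5 →Sf1  (source Sf1 imposes f)
bond 2 →J1  (C1 outputs effort q/C1)
bond 0 →J2  (common-e at J1 fixed by 2)
bond 3 →I1  (J1 effort already set via bond 2)
bond 1 →J3  (J2 effort already set via bond 0)
bond 4 →I2  (J3 needs exactly one f-in)

β0 stroke→J2
β1 stroke→J3
β2 stroke→J1
β3 stroke→I1
β4 stroke→I2
β5 stroke→Sf1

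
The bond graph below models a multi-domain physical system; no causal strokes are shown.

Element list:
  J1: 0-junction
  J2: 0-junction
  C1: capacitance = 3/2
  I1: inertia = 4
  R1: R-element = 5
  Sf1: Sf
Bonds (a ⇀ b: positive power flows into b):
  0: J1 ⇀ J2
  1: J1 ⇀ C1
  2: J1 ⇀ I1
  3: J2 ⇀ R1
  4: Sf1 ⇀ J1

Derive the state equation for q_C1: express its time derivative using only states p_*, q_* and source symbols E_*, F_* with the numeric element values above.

b4 stroke at Sf1  (source Sf1 imposes f)
b1 stroke at J1  (C1 integral (e out))
b0 stroke at J2  (J1 effort already set via bond 1)
b2 stroke at I1  (common-e at J1 fixed by 1)
b3 stroke at R1  (common-e at J2 fixed by 0)

dq_C1/dt = F_Sf1 - p_I1/4 - 2*q_C1/15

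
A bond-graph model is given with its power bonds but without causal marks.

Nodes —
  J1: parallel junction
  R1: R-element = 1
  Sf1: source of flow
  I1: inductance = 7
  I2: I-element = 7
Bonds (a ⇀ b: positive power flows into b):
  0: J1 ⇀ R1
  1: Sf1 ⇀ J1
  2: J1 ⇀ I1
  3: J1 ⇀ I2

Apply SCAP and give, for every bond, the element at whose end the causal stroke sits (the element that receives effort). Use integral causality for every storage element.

bond 1 stroke at Sf1  (Sf1 fixes flow; stroke at Sf1)
bond 2 stroke at I1  (I1 integral (f out))
bond 3 stroke at I2  (prefer integral on I2)
bond 0 stroke at J1  (only one effort-in slot at J1)

b0 →J1
b1 →Sf1
b2 →I1
b3 →I2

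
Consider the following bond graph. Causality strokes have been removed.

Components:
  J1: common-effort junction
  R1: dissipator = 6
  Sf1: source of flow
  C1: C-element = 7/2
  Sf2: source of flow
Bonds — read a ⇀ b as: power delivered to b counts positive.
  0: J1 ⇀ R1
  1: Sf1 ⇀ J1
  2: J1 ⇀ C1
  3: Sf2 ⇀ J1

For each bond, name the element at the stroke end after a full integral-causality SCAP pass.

b0 →R1
b1 →Sf1
b2 →J1
b3 →Sf2

β1 →Sf1  (Sf1 fixes flow; stroke at Sf1)
β3 →Sf2  (Sf2 fixes flow; stroke at Sf2)
β2 →J1  (C1 integral (e out))
β0 →R1  (common-e at J1 fixed by 2)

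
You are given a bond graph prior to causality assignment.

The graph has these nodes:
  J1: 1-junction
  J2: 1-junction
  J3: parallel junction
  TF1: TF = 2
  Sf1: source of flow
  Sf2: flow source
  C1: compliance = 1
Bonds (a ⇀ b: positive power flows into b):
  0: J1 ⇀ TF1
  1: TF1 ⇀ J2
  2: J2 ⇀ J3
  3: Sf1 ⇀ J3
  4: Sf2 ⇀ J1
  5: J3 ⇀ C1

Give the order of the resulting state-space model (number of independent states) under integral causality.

β3 →Sf1  (Sf1 (Sf) sets flow on bond)
β4 →Sf2  (Sf2: flow source, stroke at near end)
β0 →J1  (1-jn J1 has f-setter on 4)
β1 →TF1  (TF1 one-in-one-out from 0)
β2 →J2  (common-f at J2 fixed by 1)
β5 →J3  (only one effort-in slot at J3)

1  (C1 all integral)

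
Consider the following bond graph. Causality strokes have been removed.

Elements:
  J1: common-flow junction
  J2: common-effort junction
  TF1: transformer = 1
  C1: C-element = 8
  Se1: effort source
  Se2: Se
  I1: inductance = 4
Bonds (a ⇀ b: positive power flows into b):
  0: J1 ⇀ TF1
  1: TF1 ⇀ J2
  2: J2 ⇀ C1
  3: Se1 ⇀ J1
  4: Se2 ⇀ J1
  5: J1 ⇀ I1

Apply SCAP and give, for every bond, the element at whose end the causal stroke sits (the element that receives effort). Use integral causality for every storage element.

bond 3 →J1  (source Se1 imposes e)
bond 4 →J1  (source Se2 imposes e)
bond 2 →J2  (C1 outputs effort q/C1)
bond 1 →TF1  (common-e at J2 fixed by 2)
bond 0 →J1  (TF1 one-in-one-out from 1)
bond 5 →I1  (J1: last free bond brings flow in)

β0 →J1
β1 →TF1
β2 →J2
β3 →J1
β4 →J1
β5 →I1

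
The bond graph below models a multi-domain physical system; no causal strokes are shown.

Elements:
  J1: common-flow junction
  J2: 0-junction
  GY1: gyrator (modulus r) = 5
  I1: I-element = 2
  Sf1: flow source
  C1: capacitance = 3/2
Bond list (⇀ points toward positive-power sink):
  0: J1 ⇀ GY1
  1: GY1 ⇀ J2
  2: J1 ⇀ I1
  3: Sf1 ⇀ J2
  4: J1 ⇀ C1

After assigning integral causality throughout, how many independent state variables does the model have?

b3 stroke at Sf1  (Sf1 (Sf) sets flow on bond)
b1 stroke at J2  (closing 0-jn rule on J2)
b0 stroke at J1  (GY1 both-in/both-out from 1)
b2 stroke at I1  (prefer integral on I1)
b4 stroke at J1  (J1: bond 2 brought flow, rest push out)

2  (C1, I1 all integral)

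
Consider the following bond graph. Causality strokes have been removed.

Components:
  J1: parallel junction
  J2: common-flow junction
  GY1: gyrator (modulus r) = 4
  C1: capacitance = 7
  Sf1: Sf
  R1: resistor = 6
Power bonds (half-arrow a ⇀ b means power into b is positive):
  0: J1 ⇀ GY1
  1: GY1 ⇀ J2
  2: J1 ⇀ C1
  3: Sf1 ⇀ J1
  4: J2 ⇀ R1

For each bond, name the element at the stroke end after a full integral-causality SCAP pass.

#3 |Sf1  (source Sf1 imposes f)
#2 |J1  (C1 outputs effort q/C1)
#0 |GY1  (common-e at J1 fixed by 2)
#1 |GY1  (GY1 both-in/both-out from 0)
#4 |J2  (J2: bond 1 brought flow, rest push out)

bond 0 →GY1
bond 1 →GY1
bond 2 →J1
bond 3 →Sf1
bond 4 →J2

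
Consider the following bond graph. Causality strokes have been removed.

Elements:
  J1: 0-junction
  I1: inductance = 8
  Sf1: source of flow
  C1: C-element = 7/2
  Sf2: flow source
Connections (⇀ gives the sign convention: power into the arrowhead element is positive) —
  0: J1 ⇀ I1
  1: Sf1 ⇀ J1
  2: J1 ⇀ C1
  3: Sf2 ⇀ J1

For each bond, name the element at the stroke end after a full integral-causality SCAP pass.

b1 →Sf1  (Sf1: flow source, stroke at near end)
b3 →Sf2  (Sf2: flow source, stroke at near end)
b0 →I1  (I1 outputs flow p/I1)
b2 →J1  (only one effort-in slot at J1)

b0 stroke at I1
b1 stroke at Sf1
b2 stroke at J1
b3 stroke at Sf2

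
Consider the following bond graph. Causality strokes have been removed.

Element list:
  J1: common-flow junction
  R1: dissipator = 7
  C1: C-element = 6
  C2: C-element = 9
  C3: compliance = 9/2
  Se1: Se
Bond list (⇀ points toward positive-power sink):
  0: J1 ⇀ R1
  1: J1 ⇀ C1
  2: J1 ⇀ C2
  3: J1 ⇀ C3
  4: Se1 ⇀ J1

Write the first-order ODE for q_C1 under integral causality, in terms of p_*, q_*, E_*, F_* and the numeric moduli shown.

dq_C1/dt = E_Se1/7 - q_C1/42 - q_C2/63 - 2*q_C3/63

#4 stroke at J1  (Se1 fixes effort; stroke away)
#1 stroke at J1  (C1 outputs effort q/C1)
#2 stroke at J1  (C2: C, integral causality)
#3 stroke at J1  (C3 integral (e out))
#0 stroke at R1  (J1 needs exactly one f-in)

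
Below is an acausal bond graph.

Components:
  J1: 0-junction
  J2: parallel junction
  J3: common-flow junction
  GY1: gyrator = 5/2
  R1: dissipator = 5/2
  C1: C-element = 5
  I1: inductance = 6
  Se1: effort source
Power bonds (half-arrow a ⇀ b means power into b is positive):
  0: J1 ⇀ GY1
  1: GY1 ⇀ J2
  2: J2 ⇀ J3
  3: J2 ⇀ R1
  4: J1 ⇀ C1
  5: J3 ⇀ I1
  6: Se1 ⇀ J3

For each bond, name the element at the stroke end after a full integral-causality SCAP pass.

b6 |J3  (Se1 fixes effort; stroke away)
b4 |J1  (C1: C, integral causality)
b0 |GY1  (J1 effort already set via bond 4)
b1 |GY1  (GY1: gyrator matches bond 0)
b5 |I1  (I1: I, integral causality)
b2 |J3  (common-f at J3 fixed by 5)
b3 |J2  (J2: last free bond brings effort in)

bond 0 |GY1
bond 1 |GY1
bond 2 |J3
bond 3 |J2
bond 4 |J1
bond 5 |I1
bond 6 |J3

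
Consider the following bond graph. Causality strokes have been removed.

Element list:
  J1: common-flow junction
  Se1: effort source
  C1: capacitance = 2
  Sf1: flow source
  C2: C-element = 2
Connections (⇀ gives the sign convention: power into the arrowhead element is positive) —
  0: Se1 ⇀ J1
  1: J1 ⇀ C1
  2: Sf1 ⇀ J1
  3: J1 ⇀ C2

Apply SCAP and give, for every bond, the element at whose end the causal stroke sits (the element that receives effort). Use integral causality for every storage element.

b0 |J1
b1 |J1
b2 |Sf1
b3 |J1

b0 |J1  (Se1 fixes effort; stroke away)
b2 |Sf1  (Sf1 fixes flow; stroke at Sf1)
b1 |J1  (common-f at J1 fixed by 2)
b3 |J1  (J1 flow already set via bond 2)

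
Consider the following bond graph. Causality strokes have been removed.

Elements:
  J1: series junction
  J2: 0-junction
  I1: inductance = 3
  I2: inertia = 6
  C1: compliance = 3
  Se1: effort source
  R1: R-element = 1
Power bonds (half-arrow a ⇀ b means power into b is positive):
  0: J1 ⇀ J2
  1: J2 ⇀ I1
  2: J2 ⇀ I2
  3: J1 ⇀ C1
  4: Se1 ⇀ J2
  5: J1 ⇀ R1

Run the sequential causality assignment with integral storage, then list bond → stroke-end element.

b4 stroke at J2  (Se1 (Se) sets effort on bond)
b0 stroke at J1  (J2: bond 4 brought effort, rest push out)
b1 stroke at I1  (J2 effort already set via bond 4)
b2 stroke at I2  (common-e at J2 fixed by 4)
b3 stroke at J1  (C1 integral (e out))
b5 stroke at R1  (only one flow-in slot at J1)

#0 →J1
#1 →I1
#2 →I2
#3 →J1
#4 →J2
#5 →R1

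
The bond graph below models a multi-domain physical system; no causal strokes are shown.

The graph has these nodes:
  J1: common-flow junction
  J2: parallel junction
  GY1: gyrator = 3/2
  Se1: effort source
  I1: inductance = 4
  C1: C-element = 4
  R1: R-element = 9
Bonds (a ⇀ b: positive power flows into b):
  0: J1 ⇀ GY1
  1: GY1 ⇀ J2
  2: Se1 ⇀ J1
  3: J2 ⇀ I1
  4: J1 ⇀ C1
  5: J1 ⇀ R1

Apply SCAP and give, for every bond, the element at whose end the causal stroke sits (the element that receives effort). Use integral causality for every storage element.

b0 stroke→J1
b1 stroke→J2
b2 stroke→J1
b3 stroke→I1
b4 stroke→J1
b5 stroke→R1

b2 stroke at J1  (Se1 fixes effort; stroke away)
b3 stroke at I1  (prefer integral on I1)
b1 stroke at J2  (only one effort-in slot at J2)
b0 stroke at J1  (GY GY1: same side as bond 1)
b4 stroke at J1  (C1 outputs effort q/C1)
b5 stroke at R1  (only one flow-in slot at J1)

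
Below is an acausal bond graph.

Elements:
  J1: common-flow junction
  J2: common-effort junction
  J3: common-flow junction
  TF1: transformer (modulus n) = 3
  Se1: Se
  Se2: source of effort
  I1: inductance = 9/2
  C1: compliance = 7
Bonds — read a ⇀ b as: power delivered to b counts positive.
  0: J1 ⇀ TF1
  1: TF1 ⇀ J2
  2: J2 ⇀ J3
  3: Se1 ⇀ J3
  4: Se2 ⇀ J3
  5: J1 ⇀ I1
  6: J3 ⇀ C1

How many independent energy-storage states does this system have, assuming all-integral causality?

2  (C1, I1 all integral)

b3 |J3  (Se1: effort source, stroke at far end)
b4 |J3  (Se2 (Se) sets effort on bond)
b5 |I1  (I1 integral (f out))
b0 |J1  (common-f at J1 fixed by 5)
b1 |TF1  (TF1 one-in-one-out from 0)
b2 |J2  (closing 0-jn rule on J2)
b6 |J3  (J3 flow already set via bond 2)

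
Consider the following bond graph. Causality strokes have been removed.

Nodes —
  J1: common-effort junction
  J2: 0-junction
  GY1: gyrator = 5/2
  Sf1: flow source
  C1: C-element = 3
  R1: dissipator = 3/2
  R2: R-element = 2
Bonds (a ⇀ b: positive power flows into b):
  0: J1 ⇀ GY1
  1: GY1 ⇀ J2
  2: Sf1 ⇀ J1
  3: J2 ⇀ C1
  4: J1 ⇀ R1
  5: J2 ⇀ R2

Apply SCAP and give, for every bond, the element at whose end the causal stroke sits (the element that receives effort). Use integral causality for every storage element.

bond 2 |Sf1  (source Sf1 imposes f)
bond 3 |J2  (prefer integral on C1)
bond 1 |GY1  (J2 effort already set via bond 3)
bond 5 |R2  (common-e at J2 fixed by 3)
bond 0 |GY1  (through GY1, causality inverts; strokes same side of GY1)
bond 4 |J1  (closing 0-jn rule on J1)

bond 0 stroke at GY1
bond 1 stroke at GY1
bond 2 stroke at Sf1
bond 3 stroke at J2
bond 4 stroke at J1
bond 5 stroke at R2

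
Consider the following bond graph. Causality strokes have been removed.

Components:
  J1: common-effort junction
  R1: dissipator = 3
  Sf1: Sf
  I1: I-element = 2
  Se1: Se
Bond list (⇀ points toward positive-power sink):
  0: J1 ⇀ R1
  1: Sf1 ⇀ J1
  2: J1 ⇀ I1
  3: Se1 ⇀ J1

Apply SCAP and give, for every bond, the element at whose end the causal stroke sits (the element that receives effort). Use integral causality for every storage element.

#0 →R1
#1 →Sf1
#2 →I1
#3 →J1

b1 stroke→Sf1  (Sf1 (Sf) sets flow on bond)
b3 stroke→J1  (source Se1 imposes e)
b0 stroke→R1  (common-e at J1 fixed by 3)
b2 stroke→I1  (common-e at J1 fixed by 3)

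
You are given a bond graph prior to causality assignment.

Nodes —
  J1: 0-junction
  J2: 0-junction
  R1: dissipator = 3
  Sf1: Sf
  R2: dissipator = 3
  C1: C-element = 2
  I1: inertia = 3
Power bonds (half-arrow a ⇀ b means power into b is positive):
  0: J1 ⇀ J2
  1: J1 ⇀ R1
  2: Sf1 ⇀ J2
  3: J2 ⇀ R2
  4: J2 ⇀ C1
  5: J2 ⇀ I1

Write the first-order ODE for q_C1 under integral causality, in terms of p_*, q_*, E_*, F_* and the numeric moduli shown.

β2 →Sf1  (Sf1: flow source, stroke at near end)
β4 →J2  (C1 integral (e out))
β0 →J1  (J2: bond 4 brought effort, rest push out)
β3 →R2  (J2 effort already set via bond 4)
β5 →I1  (0-jn J2 has e-setter on 4)
β1 →R1  (J1 effort already set via bond 0)

dq_C1/dt = F_Sf1 - p_I1/3 - q_C1/3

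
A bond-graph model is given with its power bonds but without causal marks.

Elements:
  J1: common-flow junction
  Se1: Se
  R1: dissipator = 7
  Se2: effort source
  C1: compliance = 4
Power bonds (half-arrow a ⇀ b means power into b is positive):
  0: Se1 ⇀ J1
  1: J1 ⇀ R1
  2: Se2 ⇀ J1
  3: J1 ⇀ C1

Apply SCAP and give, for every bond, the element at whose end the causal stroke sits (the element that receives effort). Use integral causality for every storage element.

β0 stroke at J1
β1 stroke at R1
β2 stroke at J1
β3 stroke at J1

bond 0 stroke at J1  (source Se1 imposes e)
bond 2 stroke at J1  (Se2: effort source, stroke at far end)
bond 3 stroke at J1  (prefer integral on C1)
bond 1 stroke at R1  (closing 1-jn rule on J1)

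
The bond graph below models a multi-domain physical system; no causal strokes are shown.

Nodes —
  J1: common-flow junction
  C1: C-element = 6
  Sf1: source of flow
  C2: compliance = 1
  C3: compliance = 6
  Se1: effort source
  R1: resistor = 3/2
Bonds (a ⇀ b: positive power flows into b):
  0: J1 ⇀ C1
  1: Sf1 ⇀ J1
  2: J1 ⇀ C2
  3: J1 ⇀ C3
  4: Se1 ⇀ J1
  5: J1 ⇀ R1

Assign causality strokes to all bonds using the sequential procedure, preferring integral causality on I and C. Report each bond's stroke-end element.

b0 →J1
b1 →Sf1
b2 →J1
b3 →J1
b4 →J1
b5 →J1

bond 1 |Sf1  (Sf1: flow source, stroke at near end)
bond 4 |J1  (Se1 (Se) sets effort on bond)
bond 0 |J1  (common-f at J1 fixed by 1)
bond 2 |J1  (common-f at J1 fixed by 1)
bond 3 |J1  (J1: bond 1 brought flow, rest push out)
bond 5 |J1  (J1: bond 1 brought flow, rest push out)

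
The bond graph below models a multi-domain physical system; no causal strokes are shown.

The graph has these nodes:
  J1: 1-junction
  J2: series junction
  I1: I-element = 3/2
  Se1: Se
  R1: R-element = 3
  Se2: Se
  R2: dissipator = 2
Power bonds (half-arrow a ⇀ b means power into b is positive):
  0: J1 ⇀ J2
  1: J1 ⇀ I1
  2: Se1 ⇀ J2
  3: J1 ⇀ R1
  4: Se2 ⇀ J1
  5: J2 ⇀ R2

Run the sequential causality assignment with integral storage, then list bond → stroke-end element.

#0 →J1
#1 →I1
#2 →J2
#3 →J1
#4 →J1
#5 →J2

β2 →J2  (source Se1 imposes e)
β4 →J1  (source Se2 imposes e)
β1 →I1  (I1 outputs flow p/I1)
β0 →J1  (J1 flow already set via bond 1)
β3 →J1  (J1: bond 1 brought flow, rest push out)
β5 →J2  (J2 flow already set via bond 0)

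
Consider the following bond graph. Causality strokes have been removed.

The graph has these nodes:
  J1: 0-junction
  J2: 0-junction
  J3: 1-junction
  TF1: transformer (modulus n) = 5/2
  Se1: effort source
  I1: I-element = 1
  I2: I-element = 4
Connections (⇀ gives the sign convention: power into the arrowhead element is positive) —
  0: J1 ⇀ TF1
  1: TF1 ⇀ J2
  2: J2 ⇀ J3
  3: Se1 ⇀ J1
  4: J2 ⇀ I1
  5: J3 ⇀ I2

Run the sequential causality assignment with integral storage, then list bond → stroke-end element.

β0 stroke at TF1
β1 stroke at J2
β2 stroke at J3
β3 stroke at J1
β4 stroke at I1
β5 stroke at I2

β3 →J1  (Se1 fixes effort; stroke away)
β0 →TF1  (J1: bond 3 brought effort, rest push out)
β1 →J2  (TF TF1: opposite of bond 0)
β2 →J3  (J2 effort already set via bond 1)
β4 →I1  (J2 effort already set via bond 1)
β5 →I2  (closing 1-jn rule on J3)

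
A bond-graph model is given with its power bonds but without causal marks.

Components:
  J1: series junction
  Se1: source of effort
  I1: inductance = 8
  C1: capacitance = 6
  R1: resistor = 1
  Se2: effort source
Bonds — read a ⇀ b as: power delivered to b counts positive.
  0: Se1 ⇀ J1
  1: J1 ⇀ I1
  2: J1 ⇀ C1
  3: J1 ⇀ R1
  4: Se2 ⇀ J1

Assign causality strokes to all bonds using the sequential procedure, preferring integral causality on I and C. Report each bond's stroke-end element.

bond 0 stroke→J1
bond 1 stroke→I1
bond 2 stroke→J1
bond 3 stroke→J1
bond 4 stroke→J1

b0 stroke at J1  (Se1 fixes effort; stroke away)
b4 stroke at J1  (Se2 fixes effort; stroke away)
b1 stroke at I1  (prefer integral on I1)
b2 stroke at J1  (1-jn J1 has f-setter on 1)
b3 stroke at J1  (common-f at J1 fixed by 1)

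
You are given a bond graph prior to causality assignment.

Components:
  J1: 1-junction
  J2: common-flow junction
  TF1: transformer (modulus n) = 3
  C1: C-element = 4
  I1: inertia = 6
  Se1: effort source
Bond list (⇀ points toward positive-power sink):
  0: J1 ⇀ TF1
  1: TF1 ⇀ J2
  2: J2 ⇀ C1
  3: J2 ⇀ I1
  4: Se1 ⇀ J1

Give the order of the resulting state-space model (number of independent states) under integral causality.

bond 4 stroke at J1  (Se1 (Se) sets effort on bond)
bond 0 stroke at TF1  (J1: last free bond brings flow in)
bond 1 stroke at J2  (TF1: transformer flips bond 0)
bond 2 stroke at J2  (C1: C, integral causality)
bond 3 stroke at I1  (J2 needs exactly one f-in)

2  (C1, I1 all integral)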